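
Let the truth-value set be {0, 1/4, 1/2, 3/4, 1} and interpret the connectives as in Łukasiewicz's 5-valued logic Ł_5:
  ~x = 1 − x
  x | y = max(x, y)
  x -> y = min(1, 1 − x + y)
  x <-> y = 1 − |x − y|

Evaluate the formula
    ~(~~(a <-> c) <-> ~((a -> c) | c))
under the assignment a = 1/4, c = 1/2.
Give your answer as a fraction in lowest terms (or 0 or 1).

3/4

a <-> c = 1/4 <-> 1/2 = 3/4
~(a <-> c) = ~3/4 = 1/4
~~(a <-> c) = ~1/4 = 3/4
a -> c = 1/4 -> 1/2 = 1
(a -> c) | c = 1 | 1/2 = 1
~((a -> c) | c) = ~1 = 0
~~(a <-> c) <-> ~((a -> c) | c) = 3/4 <-> 0 = 1/4
~(~~(a <-> c) <-> ~((a -> c) | c)) = ~1/4 = 3/4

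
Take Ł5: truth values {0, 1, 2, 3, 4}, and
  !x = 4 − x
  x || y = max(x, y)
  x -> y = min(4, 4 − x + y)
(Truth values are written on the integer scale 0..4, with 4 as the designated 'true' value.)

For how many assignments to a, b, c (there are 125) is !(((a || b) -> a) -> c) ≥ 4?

value 4: 15 assignments (counts)
value 3: 19 assignments
value 2: 22 assignments
value 1: 24 assignments
value 0: 45 assignments
So 15 of the 125 assignments meet the threshold.

15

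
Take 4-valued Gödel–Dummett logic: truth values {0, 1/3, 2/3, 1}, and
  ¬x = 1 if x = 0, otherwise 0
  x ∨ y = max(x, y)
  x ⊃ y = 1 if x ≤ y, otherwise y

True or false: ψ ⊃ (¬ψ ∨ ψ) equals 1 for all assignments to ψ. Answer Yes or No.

ψ = 0 ↦ 1
ψ = 1/3 ↦ 1
ψ = 2/3 ↦ 1
ψ = 1 ↦ 1
Every assignment gives a value ≥ 1.

Yes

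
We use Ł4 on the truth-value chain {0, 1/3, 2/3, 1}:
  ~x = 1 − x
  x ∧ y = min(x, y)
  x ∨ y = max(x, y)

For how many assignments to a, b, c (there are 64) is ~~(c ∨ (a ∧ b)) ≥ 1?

19

value 1: 19 assignments (counts)
value 2/3: 21 assignments
value 1/3: 17 assignments
value 0: 7 assignments
So 19 of the 64 assignments meet the threshold.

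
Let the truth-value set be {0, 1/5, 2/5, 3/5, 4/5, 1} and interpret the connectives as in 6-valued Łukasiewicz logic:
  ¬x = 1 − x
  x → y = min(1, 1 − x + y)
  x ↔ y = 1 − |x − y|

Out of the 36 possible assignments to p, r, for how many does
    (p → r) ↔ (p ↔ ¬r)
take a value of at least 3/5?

value 1: 3 assignments (counts)
value 4/5: 15 assignments (counts)
value 3/5: 4 assignments (counts)
value 2/5: 9 assignments
value 1/5: 2 assignments
value 0: 3 assignments
So 22 of the 36 assignments meet the threshold.

22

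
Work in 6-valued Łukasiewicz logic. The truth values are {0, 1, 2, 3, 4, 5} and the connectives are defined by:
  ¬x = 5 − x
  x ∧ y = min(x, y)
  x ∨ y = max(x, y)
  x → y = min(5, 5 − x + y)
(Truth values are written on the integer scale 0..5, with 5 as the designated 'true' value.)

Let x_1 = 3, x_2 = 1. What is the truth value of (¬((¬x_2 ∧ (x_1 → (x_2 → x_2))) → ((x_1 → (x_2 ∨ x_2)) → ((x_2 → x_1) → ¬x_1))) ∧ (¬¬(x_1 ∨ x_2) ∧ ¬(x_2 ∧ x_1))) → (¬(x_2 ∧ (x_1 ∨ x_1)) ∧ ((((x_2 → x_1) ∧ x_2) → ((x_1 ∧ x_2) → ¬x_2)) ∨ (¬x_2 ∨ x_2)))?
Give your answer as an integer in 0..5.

5

¬x_2 = ¬1 = 4
x_2 → x_2 = 1 → 1 = 5
x_1 → (x_2 → x_2) = 3 → 5 = 5
¬x_2 ∧ (x_1 → (x_2 → x_2)) = 4 ∧ 5 = 4
x_2 ∨ x_2 = 1 ∨ 1 = 1
x_1 → (x_2 ∨ x_2) = 3 → 1 = 3
x_2 → x_1 = 1 → 3 = 5
¬x_1 = ¬3 = 2
(x_2 → x_1) → ¬x_1 = 5 → 2 = 2
(x_1 → (x_2 ∨ x_2)) → ((x_2 → x_1) → ¬x_1) = 3 → 2 = 4
(¬x_2 ∧ (x_1 → (x_2 → x_2))) → ((x_1 → (x_2 ∨ x_2)) → ((x_2 → x_1) → ¬x_1)) = 4 → 4 = 5
¬((¬x_2 ∧ (x_1 → (x_2 → x_2))) → ((x_1 → (x_2 ∨ x_2)) → ((x_2 → x_1) → ¬x_1))) = ¬5 = 0
x_1 ∨ x_2 = 3 ∨ 1 = 3
¬(x_1 ∨ x_2) = ¬3 = 2
¬¬(x_1 ∨ x_2) = ¬2 = 3
x_2 ∧ x_1 = 1 ∧ 3 = 1
¬(x_2 ∧ x_1) = ¬1 = 4
¬¬(x_1 ∨ x_2) ∧ ¬(x_2 ∧ x_1) = 3 ∧ 4 = 3
¬((¬x_2 ∧ (x_1 → (x_2 → x_2))) → ((x_1 → (x_2 ∨ x_2)) → ((x_2 → x_1) → ¬x_1))) ∧ (¬¬(x_1 ∨ x_2) ∧ ¬(x_2 ∧ x_1)) = 0 ∧ 3 = 0
x_1 ∨ x_1 = 3 ∨ 3 = 3
x_2 ∧ (x_1 ∨ x_1) = 1 ∧ 3 = 1
¬(x_2 ∧ (x_1 ∨ x_1)) = ¬1 = 4
x_2 → x_1 = 1 → 3 = 5
(x_2 → x_1) ∧ x_2 = 5 ∧ 1 = 1
x_1 ∧ x_2 = 3 ∧ 1 = 1
¬x_2 = ¬1 = 4
(x_1 ∧ x_2) → ¬x_2 = 1 → 4 = 5
((x_2 → x_1) ∧ x_2) → ((x_1 ∧ x_2) → ¬x_2) = 1 → 5 = 5
¬x_2 = ¬1 = 4
¬x_2 ∨ x_2 = 4 ∨ 1 = 4
(((x_2 → x_1) ∧ x_2) → ((x_1 ∧ x_2) → ¬x_2)) ∨ (¬x_2 ∨ x_2) = 5 ∨ 4 = 5
¬(x_2 ∧ (x_1 ∨ x_1)) ∧ ((((x_2 → x_1) ∧ x_2) → ((x_1 ∧ x_2) → ¬x_2)) ∨ (¬x_2 ∨ x_2)) = 4 ∧ 5 = 4
(¬((¬x_2 ∧ (x_1 → (x_2 → x_2))) → ((x_1 → (x_2 ∨ x_2)) → ((x_2 → x_1) → ¬x_1))) ∧ (¬¬(x_1 ∨ x_2) ∧ ¬(x_2 ∧ x_1))) → (¬(x_2 ∧ (x_1 ∨ x_1)) ∧ ((((x_2 → x_1) ∧ x_2) → ((x_1 ∧ x_2) → ¬x_2)) ∨ (¬x_2 ∨ x_2))) = 0 → 4 = 5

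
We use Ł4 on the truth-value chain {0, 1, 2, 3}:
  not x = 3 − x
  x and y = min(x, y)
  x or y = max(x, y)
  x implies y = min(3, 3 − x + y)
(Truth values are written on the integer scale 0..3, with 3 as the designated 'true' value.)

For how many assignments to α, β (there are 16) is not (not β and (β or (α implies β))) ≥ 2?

α = 0, β = 0 ↦ 0  <
α = 0, β = 1 ↦ 1  <
α = 0, β = 2 ↦ 2  ≥
α = 0, β = 3 ↦ 3  ≥
α = 1, β = 0 ↦ 1  <
α = 1, β = 1 ↦ 1  <
α = 1, β = 2 ↦ 2  ≥
α = 1, β = 3 ↦ 3  ≥
α = 2, β = 0 ↦ 2  ≥
α = 2, β = 1 ↦ 1  <
α = 2, β = 2 ↦ 2  ≥
α = 2, β = 3 ↦ 3  ≥
α = 3, β = 0 ↦ 3  ≥
α = 3, β = 1 ↦ 2  ≥
α = 3, β = 2 ↦ 2  ≥
α = 3, β = 3 ↦ 3  ≥
So 11 of the 16 assignments meet the threshold.

11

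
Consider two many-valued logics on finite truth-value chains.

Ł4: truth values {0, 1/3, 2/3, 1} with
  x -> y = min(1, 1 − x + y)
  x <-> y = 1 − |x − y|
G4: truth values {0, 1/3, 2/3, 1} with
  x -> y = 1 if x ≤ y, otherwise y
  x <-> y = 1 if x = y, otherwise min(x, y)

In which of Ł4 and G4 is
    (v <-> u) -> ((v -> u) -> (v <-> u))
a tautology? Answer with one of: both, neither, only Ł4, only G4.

both

In Ł4: every assignment gives 1 — tautology.
In G4: every assignment gives 1 — tautology.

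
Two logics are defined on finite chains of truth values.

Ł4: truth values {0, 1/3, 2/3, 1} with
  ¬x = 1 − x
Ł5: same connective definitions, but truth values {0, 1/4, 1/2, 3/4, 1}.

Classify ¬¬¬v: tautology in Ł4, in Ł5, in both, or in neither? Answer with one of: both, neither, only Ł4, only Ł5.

In Ł4: at v = 1/3 the value is 2/3 — not a tautology.
In Ł5: at v = 1/4 the value is 3/4 — not a tautology.

neither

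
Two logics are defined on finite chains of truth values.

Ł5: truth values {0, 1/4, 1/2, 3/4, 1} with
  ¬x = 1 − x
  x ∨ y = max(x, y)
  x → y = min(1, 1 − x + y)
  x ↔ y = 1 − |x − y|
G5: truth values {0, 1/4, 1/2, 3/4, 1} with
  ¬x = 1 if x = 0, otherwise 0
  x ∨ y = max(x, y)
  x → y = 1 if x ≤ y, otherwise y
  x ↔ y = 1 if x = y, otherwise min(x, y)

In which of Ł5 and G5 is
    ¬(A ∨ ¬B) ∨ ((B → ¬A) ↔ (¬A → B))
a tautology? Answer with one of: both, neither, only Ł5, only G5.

In Ł5: at A = 0, B = 0 the value is 0 — not a tautology.
In G5: at A = 0, B = 0 the value is 0 — not a tautology.

neither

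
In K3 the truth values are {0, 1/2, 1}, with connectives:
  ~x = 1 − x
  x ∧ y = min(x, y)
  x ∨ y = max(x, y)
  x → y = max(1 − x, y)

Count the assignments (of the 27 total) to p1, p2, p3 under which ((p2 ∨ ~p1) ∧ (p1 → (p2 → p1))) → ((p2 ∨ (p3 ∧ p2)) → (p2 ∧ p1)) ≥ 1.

value 1: 12 assignments (counts)
value 1/2: 12 assignments
value 0: 3 assignments
So 12 of the 27 assignments meet the threshold.

12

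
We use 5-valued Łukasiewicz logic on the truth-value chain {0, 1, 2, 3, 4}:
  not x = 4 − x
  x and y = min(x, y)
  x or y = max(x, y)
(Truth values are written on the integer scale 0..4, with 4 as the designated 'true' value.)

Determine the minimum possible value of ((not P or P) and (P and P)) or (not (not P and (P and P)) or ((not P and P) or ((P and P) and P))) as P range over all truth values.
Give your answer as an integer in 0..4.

2

Take P = 2:
not P = not 2 = 2
not P or P = 2 or 2 = 2
P and P = 2 and 2 = 2
(not P or P) and (P and P) = 2 and 2 = 2
not P = not 2 = 2
P and P = 2 and 2 = 2
not P and (P and P) = 2 and 2 = 2
not (not P and (P and P)) = not 2 = 2
not P = not 2 = 2
not P and P = 2 and 2 = 2
P and P = 2 and 2 = 2
(P and P) and P = 2 and 2 = 2
(not P and P) or ((P and P) and P) = 2 or 2 = 2
not (not P and (P and P)) or ((not P and P) or ((P and P) and P)) = 2 or 2 = 2
((not P or P) and (P and P)) or (not (not P and (P and P)) or ((not P and P) or ((P and P) and P))) = 2 or 2 = 2
No assignment yields a value below 2, so this is the minimum.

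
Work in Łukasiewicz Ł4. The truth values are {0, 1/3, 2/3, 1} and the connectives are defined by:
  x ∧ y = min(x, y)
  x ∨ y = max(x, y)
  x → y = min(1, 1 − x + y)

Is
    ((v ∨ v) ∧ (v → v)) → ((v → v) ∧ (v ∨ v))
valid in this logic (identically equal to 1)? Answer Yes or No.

v = 0 ↦ 1
v = 1/3 ↦ 1
v = 2/3 ↦ 1
v = 1 ↦ 1
Every assignment gives a value ≥ 1.

Yes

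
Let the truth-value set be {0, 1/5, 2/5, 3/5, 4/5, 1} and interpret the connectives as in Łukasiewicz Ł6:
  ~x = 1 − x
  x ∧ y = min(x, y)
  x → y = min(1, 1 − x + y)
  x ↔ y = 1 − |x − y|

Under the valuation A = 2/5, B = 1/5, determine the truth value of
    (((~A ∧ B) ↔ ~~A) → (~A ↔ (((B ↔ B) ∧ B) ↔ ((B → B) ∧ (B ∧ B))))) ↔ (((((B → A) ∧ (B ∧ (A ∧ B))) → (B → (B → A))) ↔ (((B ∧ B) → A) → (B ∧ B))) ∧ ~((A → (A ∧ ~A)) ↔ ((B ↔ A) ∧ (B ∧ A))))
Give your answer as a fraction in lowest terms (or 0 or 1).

~A = ~2/5 = 3/5
~A ∧ B = 3/5 ∧ 1/5 = 1/5
~A = ~2/5 = 3/5
~~A = ~3/5 = 2/5
(~A ∧ B) ↔ ~~A = 1/5 ↔ 2/5 = 4/5
~A = ~2/5 = 3/5
B ↔ B = 1/5 ↔ 1/5 = 1
(B ↔ B) ∧ B = 1 ∧ 1/5 = 1/5
B → B = 1/5 → 1/5 = 1
B ∧ B = 1/5 ∧ 1/5 = 1/5
(B → B) ∧ (B ∧ B) = 1 ∧ 1/5 = 1/5
((B ↔ B) ∧ B) ↔ ((B → B) ∧ (B ∧ B)) = 1/5 ↔ 1/5 = 1
~A ↔ (((B ↔ B) ∧ B) ↔ ((B → B) ∧ (B ∧ B))) = 3/5 ↔ 1 = 3/5
((~A ∧ B) ↔ ~~A) → (~A ↔ (((B ↔ B) ∧ B) ↔ ((B → B) ∧ (B ∧ B)))) = 4/5 → 3/5 = 4/5
B → A = 1/5 → 2/5 = 1
A ∧ B = 2/5 ∧ 1/5 = 1/5
B ∧ (A ∧ B) = 1/5 ∧ 1/5 = 1/5
(B → A) ∧ (B ∧ (A ∧ B)) = 1 ∧ 1/5 = 1/5
B → A = 1/5 → 2/5 = 1
B → (B → A) = 1/5 → 1 = 1
((B → A) ∧ (B ∧ (A ∧ B))) → (B → (B → A)) = 1/5 → 1 = 1
B ∧ B = 1/5 ∧ 1/5 = 1/5
(B ∧ B) → A = 1/5 → 2/5 = 1
B ∧ B = 1/5 ∧ 1/5 = 1/5
((B ∧ B) → A) → (B ∧ B) = 1 → 1/5 = 1/5
(((B → A) ∧ (B ∧ (A ∧ B))) → (B → (B → A))) ↔ (((B ∧ B) → A) → (B ∧ B)) = 1 ↔ 1/5 = 1/5
~A = ~2/5 = 3/5
A ∧ ~A = 2/5 ∧ 3/5 = 2/5
A → (A ∧ ~A) = 2/5 → 2/5 = 1
B ↔ A = 1/5 ↔ 2/5 = 4/5
B ∧ A = 1/5 ∧ 2/5 = 1/5
(B ↔ A) ∧ (B ∧ A) = 4/5 ∧ 1/5 = 1/5
(A → (A ∧ ~A)) ↔ ((B ↔ A) ∧ (B ∧ A)) = 1 ↔ 1/5 = 1/5
~((A → (A ∧ ~A)) ↔ ((B ↔ A) ∧ (B ∧ A))) = ~1/5 = 4/5
((((B → A) ∧ (B ∧ (A ∧ B))) → (B → (B → A))) ↔ (((B ∧ B) → A) → (B ∧ B))) ∧ ~((A → (A ∧ ~A)) ↔ ((B ↔ A) ∧ (B ∧ A))) = 1/5 ∧ 4/5 = 1/5
(((~A ∧ B) ↔ ~~A) → (~A ↔ (((B ↔ B) ∧ B) ↔ ((B → B) ∧ (B ∧ B))))) ↔ (((((B → A) ∧ (B ∧ (A ∧ B))) → (B → (B → A))) ↔ (((B ∧ B) → A) → (B ∧ B))) ∧ ~((A → (A ∧ ~A)) ↔ ((B ↔ A) ∧ (B ∧ A)))) = 4/5 ↔ 1/5 = 2/5

2/5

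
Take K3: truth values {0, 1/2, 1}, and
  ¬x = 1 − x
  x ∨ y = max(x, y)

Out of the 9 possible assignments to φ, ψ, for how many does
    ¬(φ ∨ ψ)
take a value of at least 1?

φ = 0, ψ = 0 ↦ 1  ≥
φ = 0, ψ = 1/2 ↦ 1/2  <
φ = 0, ψ = 1 ↦ 0  <
φ = 1/2, ψ = 0 ↦ 1/2  <
φ = 1/2, ψ = 1/2 ↦ 1/2  <
φ = 1/2, ψ = 1 ↦ 0  <
φ = 1, ψ = 0 ↦ 0  <
φ = 1, ψ = 1/2 ↦ 0  <
φ = 1, ψ = 1 ↦ 0  <
So 1 of the 9 assignments meets the threshold.

1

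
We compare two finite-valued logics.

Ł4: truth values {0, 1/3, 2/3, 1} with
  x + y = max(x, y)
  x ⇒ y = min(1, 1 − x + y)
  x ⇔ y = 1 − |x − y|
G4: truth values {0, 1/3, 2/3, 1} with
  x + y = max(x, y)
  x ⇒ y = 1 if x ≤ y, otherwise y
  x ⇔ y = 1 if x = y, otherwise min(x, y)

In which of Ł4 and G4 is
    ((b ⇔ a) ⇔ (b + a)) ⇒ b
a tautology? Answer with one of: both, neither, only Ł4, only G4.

In Ł4: at a = 0, b = 1/3 the value is 2/3 — not a tautology.
In G4: every assignment gives 1 — tautology.

only G4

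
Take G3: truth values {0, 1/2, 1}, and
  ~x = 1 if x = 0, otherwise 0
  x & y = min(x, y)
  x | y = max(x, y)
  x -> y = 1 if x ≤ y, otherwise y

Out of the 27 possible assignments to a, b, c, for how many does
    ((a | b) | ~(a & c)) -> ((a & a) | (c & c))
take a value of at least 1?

value 1: 17 assignments (counts)
value 1/2: 7 assignments
value 0: 3 assignments
So 17 of the 27 assignments meet the threshold.

17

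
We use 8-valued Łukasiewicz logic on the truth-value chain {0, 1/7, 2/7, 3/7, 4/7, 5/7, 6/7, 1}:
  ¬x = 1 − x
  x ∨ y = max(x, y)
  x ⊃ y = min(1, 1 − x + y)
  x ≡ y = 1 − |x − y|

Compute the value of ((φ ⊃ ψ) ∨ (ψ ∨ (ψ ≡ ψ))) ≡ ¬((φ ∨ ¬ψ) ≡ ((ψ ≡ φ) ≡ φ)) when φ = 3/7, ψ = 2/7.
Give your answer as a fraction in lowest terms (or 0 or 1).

1/7

φ ⊃ ψ = 3/7 ⊃ 2/7 = 6/7
ψ ≡ ψ = 2/7 ≡ 2/7 = 1
ψ ∨ (ψ ≡ ψ) = 2/7 ∨ 1 = 1
(φ ⊃ ψ) ∨ (ψ ∨ (ψ ≡ ψ)) = 6/7 ∨ 1 = 1
¬ψ = ¬2/7 = 5/7
φ ∨ ¬ψ = 3/7 ∨ 5/7 = 5/7
ψ ≡ φ = 2/7 ≡ 3/7 = 6/7
(ψ ≡ φ) ≡ φ = 6/7 ≡ 3/7 = 4/7
(φ ∨ ¬ψ) ≡ ((ψ ≡ φ) ≡ φ) = 5/7 ≡ 4/7 = 6/7
¬((φ ∨ ¬ψ) ≡ ((ψ ≡ φ) ≡ φ)) = ¬6/7 = 1/7
((φ ⊃ ψ) ∨ (ψ ∨ (ψ ≡ ψ))) ≡ ¬((φ ∨ ¬ψ) ≡ ((ψ ≡ φ) ≡ φ)) = 1 ≡ 1/7 = 1/7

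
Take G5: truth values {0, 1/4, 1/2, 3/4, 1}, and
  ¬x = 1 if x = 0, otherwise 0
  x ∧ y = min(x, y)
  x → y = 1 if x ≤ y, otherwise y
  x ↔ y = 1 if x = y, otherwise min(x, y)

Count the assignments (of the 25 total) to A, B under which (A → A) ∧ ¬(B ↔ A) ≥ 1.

8

value 1: 8 assignments (counts)
value 0: 17 assignments
So 8 of the 25 assignments meet the threshold.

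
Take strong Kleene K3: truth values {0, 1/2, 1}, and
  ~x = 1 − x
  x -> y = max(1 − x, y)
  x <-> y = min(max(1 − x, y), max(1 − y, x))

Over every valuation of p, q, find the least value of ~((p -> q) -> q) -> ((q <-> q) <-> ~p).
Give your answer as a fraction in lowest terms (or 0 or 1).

1/2

Take p = 0, q = 1/2:
p -> q = 0 -> 1/2 = 1
(p -> q) -> q = 1 -> 1/2 = 1/2
~((p -> q) -> q) = ~1/2 = 1/2
q <-> q = 1/2 <-> 1/2 = 1/2
~p = ~0 = 1
(q <-> q) <-> ~p = 1/2 <-> 1 = 1/2
~((p -> q) -> q) -> ((q <-> q) <-> ~p) = 1/2 -> 1/2 = 1/2
No assignment yields a value below 1/2, so this is the minimum.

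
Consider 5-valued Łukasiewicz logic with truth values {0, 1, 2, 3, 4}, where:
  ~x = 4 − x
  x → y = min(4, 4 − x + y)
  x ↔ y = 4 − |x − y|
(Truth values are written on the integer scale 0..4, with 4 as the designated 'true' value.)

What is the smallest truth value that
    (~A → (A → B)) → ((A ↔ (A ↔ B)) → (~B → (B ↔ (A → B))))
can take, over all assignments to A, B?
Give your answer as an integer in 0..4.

2

Take A = 2, B = 0:
~A = ~2 = 2
A → B = 2 → 0 = 2
~A → (A → B) = 2 → 2 = 4
A ↔ B = 2 ↔ 0 = 2
A ↔ (A ↔ B) = 2 ↔ 2 = 4
~B = ~0 = 4
A → B = 2 → 0 = 2
B ↔ (A → B) = 0 ↔ 2 = 2
~B → (B ↔ (A → B)) = 4 → 2 = 2
(A ↔ (A ↔ B)) → (~B → (B ↔ (A → B))) = 4 → 2 = 2
(~A → (A → B)) → ((A ↔ (A ↔ B)) → (~B → (B ↔ (A → B)))) = 4 → 2 = 2
No assignment yields a value below 2, so this is the minimum.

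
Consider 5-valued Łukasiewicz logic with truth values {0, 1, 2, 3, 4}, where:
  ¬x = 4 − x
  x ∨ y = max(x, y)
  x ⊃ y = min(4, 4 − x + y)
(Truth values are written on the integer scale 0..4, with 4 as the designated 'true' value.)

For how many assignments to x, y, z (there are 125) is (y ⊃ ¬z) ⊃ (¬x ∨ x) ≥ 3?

value 4: 76 assignments (counts)
value 3: 34 assignments (counts)
value 2: 15 assignments
So 110 of the 125 assignments meet the threshold.

110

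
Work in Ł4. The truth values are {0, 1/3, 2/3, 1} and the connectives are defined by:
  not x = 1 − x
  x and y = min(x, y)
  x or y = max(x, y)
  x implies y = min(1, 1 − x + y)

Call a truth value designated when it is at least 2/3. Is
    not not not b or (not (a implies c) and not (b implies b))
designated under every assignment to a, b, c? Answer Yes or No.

Counterexample: take a = 0, b = 2/3, c = 0.
not b = not 2/3 = 1/3
not not b = not 1/3 = 2/3
not not not b = not 2/3 = 1/3
a implies c = 0 implies 0 = 1
not (a implies c) = not 1 = 0
b implies b = 2/3 implies 2/3 = 1
not (b implies b) = not 1 = 0
not (a implies c) and not (b implies b) = 0 and 0 = 0
not not not b or (not (a implies c) and not (b implies b)) = 1/3 or 0 = 1/3
This gives 1/3, which is below 2/3.

No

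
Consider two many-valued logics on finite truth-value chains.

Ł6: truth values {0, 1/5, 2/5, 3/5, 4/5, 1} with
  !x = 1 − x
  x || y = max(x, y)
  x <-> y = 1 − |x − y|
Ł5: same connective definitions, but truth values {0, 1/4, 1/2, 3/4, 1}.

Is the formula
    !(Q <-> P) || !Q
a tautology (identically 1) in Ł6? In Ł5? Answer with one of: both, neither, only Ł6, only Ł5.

In Ł6: at P = 0, Q = 1/5 the value is 4/5 — not a tautology.
In Ł5: at P = 0, Q = 1/4 the value is 3/4 — not a tautology.

neither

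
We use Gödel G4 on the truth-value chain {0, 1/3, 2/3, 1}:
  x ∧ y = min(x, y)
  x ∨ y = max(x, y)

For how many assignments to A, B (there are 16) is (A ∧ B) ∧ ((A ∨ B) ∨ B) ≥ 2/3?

A = 0, B = 0 ↦ 0  <
A = 0, B = 1/3 ↦ 0  <
A = 0, B = 2/3 ↦ 0  <
A = 0, B = 1 ↦ 0  <
A = 1/3, B = 0 ↦ 0  <
A = 1/3, B = 1/3 ↦ 1/3  <
A = 1/3, B = 2/3 ↦ 1/3  <
A = 1/3, B = 1 ↦ 1/3  <
A = 2/3, B = 0 ↦ 0  <
A = 2/3, B = 1/3 ↦ 1/3  <
A = 2/3, B = 2/3 ↦ 2/3  ≥
A = 2/3, B = 1 ↦ 2/3  ≥
A = 1, B = 0 ↦ 0  <
A = 1, B = 1/3 ↦ 1/3  <
A = 1, B = 2/3 ↦ 2/3  ≥
A = 1, B = 1 ↦ 1  ≥
So 4 of the 16 assignments meet the threshold.

4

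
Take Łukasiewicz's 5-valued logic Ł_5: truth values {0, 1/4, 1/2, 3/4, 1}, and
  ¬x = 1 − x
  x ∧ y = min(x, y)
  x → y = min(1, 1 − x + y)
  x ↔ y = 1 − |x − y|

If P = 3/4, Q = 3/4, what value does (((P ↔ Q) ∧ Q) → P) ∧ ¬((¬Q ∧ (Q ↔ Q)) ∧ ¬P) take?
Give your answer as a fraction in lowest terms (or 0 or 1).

3/4

P ↔ Q = 3/4 ↔ 3/4 = 1
(P ↔ Q) ∧ Q = 1 ∧ 3/4 = 3/4
((P ↔ Q) ∧ Q) → P = 3/4 → 3/4 = 1
¬Q = ¬3/4 = 1/4
Q ↔ Q = 3/4 ↔ 3/4 = 1
¬Q ∧ (Q ↔ Q) = 1/4 ∧ 1 = 1/4
¬P = ¬3/4 = 1/4
(¬Q ∧ (Q ↔ Q)) ∧ ¬P = 1/4 ∧ 1/4 = 1/4
¬((¬Q ∧ (Q ↔ Q)) ∧ ¬P) = ¬1/4 = 3/4
(((P ↔ Q) ∧ Q) → P) ∧ ¬((¬Q ∧ (Q ↔ Q)) ∧ ¬P) = 1 ∧ 3/4 = 3/4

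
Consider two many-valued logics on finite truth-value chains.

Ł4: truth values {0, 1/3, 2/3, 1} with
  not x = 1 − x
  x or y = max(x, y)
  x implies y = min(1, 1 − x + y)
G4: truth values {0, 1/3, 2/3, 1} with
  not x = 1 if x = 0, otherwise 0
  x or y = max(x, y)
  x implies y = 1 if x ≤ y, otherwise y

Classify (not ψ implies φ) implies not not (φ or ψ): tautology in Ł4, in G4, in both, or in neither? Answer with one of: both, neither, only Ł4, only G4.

In Ł4: at φ = 1/3, ψ = 1/3 the value is 2/3 — not a tautology.
In G4: every assignment gives 1 — tautology.

only G4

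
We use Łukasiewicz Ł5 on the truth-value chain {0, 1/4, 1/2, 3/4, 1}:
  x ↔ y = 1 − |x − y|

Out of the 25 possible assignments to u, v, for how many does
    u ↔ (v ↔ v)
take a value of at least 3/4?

10

value 1: 5 assignments (counts)
value 3/4: 5 assignments (counts)
value 1/2: 5 assignments
value 1/4: 5 assignments
value 0: 5 assignments
So 10 of the 25 assignments meet the threshold.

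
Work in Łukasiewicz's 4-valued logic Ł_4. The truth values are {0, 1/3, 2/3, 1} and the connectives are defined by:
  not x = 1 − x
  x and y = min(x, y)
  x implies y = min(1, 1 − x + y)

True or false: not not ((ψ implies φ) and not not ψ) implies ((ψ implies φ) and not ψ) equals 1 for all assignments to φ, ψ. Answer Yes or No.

No

Counterexample: take φ = 1/3, ψ = 2/3.
ψ implies φ = 2/3 implies 1/3 = 2/3
not ψ = not 2/3 = 1/3
not not ψ = not 1/3 = 2/3
(ψ implies φ) and not not ψ = 2/3 and 2/3 = 2/3
not ((ψ implies φ) and not not ψ) = not 2/3 = 1/3
not not ((ψ implies φ) and not not ψ) = not 1/3 = 2/3
ψ implies φ = 2/3 implies 1/3 = 2/3
not ψ = not 2/3 = 1/3
(ψ implies φ) and not ψ = 2/3 and 1/3 = 1/3
not not ((ψ implies φ) and not not ψ) implies ((ψ implies φ) and not ψ) = 2/3 implies 1/3 = 2/3
This gives 2/3 ≠ 1.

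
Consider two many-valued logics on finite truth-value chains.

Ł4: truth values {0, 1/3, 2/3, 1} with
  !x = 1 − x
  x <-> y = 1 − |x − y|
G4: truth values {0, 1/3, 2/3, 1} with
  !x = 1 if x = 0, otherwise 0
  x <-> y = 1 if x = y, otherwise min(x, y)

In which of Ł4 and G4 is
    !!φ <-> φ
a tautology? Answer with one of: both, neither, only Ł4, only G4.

In Ł4: every assignment gives 1 — tautology.
In G4: at φ = 1/3 the value is 1/3 — not a tautology.

only Ł4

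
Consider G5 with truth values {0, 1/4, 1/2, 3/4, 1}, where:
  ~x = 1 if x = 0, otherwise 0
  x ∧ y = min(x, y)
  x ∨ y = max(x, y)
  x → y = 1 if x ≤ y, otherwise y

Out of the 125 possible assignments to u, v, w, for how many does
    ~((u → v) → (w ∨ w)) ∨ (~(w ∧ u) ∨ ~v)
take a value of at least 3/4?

value 1: 61 assignments (counts)
value 0: 64 assignments
So 61 of the 125 assignments meet the threshold.

61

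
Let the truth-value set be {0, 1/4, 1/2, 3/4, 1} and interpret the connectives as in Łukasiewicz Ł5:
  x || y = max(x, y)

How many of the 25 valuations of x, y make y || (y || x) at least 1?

value 1: 9 assignments (counts)
value 3/4: 7 assignments
value 1/2: 5 assignments
value 1/4: 3 assignments
value 0: 1 assignment
So 9 of the 25 assignments meet the threshold.

9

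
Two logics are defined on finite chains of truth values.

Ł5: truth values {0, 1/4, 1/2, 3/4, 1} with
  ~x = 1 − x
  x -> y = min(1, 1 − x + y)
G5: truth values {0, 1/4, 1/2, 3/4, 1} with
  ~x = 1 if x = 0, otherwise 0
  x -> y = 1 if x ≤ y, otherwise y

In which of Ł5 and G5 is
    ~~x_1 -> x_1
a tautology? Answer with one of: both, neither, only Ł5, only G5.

In Ł5: every assignment gives 1 — tautology.
In G5: at x_1 = 1/4 the value is 1/4 — not a tautology.

only Ł5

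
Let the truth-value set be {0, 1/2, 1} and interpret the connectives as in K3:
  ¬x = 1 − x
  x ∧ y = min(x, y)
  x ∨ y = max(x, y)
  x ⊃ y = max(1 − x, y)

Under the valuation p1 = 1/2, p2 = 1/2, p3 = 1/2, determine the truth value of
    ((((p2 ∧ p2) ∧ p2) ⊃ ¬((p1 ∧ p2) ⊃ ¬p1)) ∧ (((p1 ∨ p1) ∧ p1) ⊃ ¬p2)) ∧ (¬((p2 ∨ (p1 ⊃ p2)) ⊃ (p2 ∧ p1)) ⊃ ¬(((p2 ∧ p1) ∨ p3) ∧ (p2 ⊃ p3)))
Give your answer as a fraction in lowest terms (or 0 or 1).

1/2

p2 ∧ p2 = 1/2 ∧ 1/2 = 1/2
(p2 ∧ p2) ∧ p2 = 1/2 ∧ 1/2 = 1/2
p1 ∧ p2 = 1/2 ∧ 1/2 = 1/2
¬p1 = ¬1/2 = 1/2
(p1 ∧ p2) ⊃ ¬p1 = 1/2 ⊃ 1/2 = 1/2
¬((p1 ∧ p2) ⊃ ¬p1) = ¬1/2 = 1/2
((p2 ∧ p2) ∧ p2) ⊃ ¬((p1 ∧ p2) ⊃ ¬p1) = 1/2 ⊃ 1/2 = 1/2
p1 ∨ p1 = 1/2 ∨ 1/2 = 1/2
(p1 ∨ p1) ∧ p1 = 1/2 ∧ 1/2 = 1/2
¬p2 = ¬1/2 = 1/2
((p1 ∨ p1) ∧ p1) ⊃ ¬p2 = 1/2 ⊃ 1/2 = 1/2
(((p2 ∧ p2) ∧ p2) ⊃ ¬((p1 ∧ p2) ⊃ ¬p1)) ∧ (((p1 ∨ p1) ∧ p1) ⊃ ¬p2) = 1/2 ∧ 1/2 = 1/2
p1 ⊃ p2 = 1/2 ⊃ 1/2 = 1/2
p2 ∨ (p1 ⊃ p2) = 1/2 ∨ 1/2 = 1/2
p2 ∧ p1 = 1/2 ∧ 1/2 = 1/2
(p2 ∨ (p1 ⊃ p2)) ⊃ (p2 ∧ p1) = 1/2 ⊃ 1/2 = 1/2
¬((p2 ∨ (p1 ⊃ p2)) ⊃ (p2 ∧ p1)) = ¬1/2 = 1/2
p2 ∧ p1 = 1/2 ∧ 1/2 = 1/2
(p2 ∧ p1) ∨ p3 = 1/2 ∨ 1/2 = 1/2
p2 ⊃ p3 = 1/2 ⊃ 1/2 = 1/2
((p2 ∧ p1) ∨ p3) ∧ (p2 ⊃ p3) = 1/2 ∧ 1/2 = 1/2
¬(((p2 ∧ p1) ∨ p3) ∧ (p2 ⊃ p3)) = ¬1/2 = 1/2
¬((p2 ∨ (p1 ⊃ p2)) ⊃ (p2 ∧ p1)) ⊃ ¬(((p2 ∧ p1) ∨ p3) ∧ (p2 ⊃ p3)) = 1/2 ⊃ 1/2 = 1/2
((((p2 ∧ p2) ∧ p2) ⊃ ¬((p1 ∧ p2) ⊃ ¬p1)) ∧ (((p1 ∨ p1) ∧ p1) ⊃ ¬p2)) ∧ (¬((p2 ∨ (p1 ⊃ p2)) ⊃ (p2 ∧ p1)) ⊃ ¬(((p2 ∧ p1) ∨ p3) ∧ (p2 ⊃ p3))) = 1/2 ∧ 1/2 = 1/2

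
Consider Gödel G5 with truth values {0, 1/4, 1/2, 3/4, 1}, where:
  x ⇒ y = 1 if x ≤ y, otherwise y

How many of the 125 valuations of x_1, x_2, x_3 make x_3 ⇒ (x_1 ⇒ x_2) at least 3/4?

value 1: 95 assignments (counts)
value 3/4: 1 assignment (counts)
value 1/2: 4 assignments
value 1/4: 9 assignments
value 0: 16 assignments
So 96 of the 125 assignments meet the threshold.

96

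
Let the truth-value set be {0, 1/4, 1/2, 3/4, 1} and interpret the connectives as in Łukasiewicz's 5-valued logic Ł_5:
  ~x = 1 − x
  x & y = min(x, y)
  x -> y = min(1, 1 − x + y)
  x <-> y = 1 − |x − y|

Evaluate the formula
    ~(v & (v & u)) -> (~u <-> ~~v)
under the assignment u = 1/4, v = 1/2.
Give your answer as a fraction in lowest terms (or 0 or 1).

1

v & u = 1/2 & 1/4 = 1/4
v & (v & u) = 1/2 & 1/4 = 1/4
~(v & (v & u)) = ~1/4 = 3/4
~u = ~1/4 = 3/4
~v = ~1/2 = 1/2
~~v = ~1/2 = 1/2
~u <-> ~~v = 3/4 <-> 1/2 = 3/4
~(v & (v & u)) -> (~u <-> ~~v) = 3/4 -> 3/4 = 1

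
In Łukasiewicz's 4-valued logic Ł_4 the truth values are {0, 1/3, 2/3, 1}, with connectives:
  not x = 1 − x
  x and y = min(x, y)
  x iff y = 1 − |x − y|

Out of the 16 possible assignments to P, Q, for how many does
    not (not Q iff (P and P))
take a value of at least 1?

P = 0, Q = 0 ↦ 1  ≥
P = 0, Q = 1/3 ↦ 2/3  <
P = 0, Q = 2/3 ↦ 1/3  <
P = 0, Q = 1 ↦ 0  <
P = 1/3, Q = 0 ↦ 2/3  <
P = 1/3, Q = 1/3 ↦ 1/3  <
P = 1/3, Q = 2/3 ↦ 0  <
P = 1/3, Q = 1 ↦ 1/3  <
P = 2/3, Q = 0 ↦ 1/3  <
P = 2/3, Q = 1/3 ↦ 0  <
P = 2/3, Q = 2/3 ↦ 1/3  <
P = 2/3, Q = 1 ↦ 2/3  <
P = 1, Q = 0 ↦ 0  <
P = 1, Q = 1/3 ↦ 1/3  <
P = 1, Q = 2/3 ↦ 2/3  <
P = 1, Q = 1 ↦ 1  ≥
So 2 of the 16 assignments meet the threshold.

2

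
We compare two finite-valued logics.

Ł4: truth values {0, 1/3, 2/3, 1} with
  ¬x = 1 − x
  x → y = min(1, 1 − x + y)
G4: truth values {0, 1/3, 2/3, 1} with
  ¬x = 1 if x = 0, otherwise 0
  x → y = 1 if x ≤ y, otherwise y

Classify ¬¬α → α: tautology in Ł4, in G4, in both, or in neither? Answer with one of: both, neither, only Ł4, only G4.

In Ł4: every assignment gives 1 — tautology.
In G4: at α = 1/3 the value is 1/3 — not a tautology.

only Ł4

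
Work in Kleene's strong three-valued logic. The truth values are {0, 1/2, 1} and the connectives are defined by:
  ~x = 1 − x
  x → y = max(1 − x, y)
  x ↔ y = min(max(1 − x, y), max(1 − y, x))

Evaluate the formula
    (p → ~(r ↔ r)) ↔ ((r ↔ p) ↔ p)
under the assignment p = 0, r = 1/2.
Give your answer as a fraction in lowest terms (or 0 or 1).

r ↔ r = 1/2 ↔ 1/2 = 1/2
~(r ↔ r) = ~1/2 = 1/2
p → ~(r ↔ r) = 0 → 1/2 = 1
r ↔ p = 1/2 ↔ 0 = 1/2
(r ↔ p) ↔ p = 1/2 ↔ 0 = 1/2
(p → ~(r ↔ r)) ↔ ((r ↔ p) ↔ p) = 1 ↔ 1/2 = 1/2

1/2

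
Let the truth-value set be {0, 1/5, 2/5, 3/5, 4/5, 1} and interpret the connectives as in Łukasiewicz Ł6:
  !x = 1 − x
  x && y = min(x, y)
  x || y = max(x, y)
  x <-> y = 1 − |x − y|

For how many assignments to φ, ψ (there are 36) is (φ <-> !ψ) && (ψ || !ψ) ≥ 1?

2

value 1: 2 assignments (counts)
value 4/5: 8 assignments
value 3/5: 14 assignments
value 2/5: 6 assignments
value 1/5: 4 assignments
value 0: 2 assignments
So 2 of the 36 assignments meet the threshold.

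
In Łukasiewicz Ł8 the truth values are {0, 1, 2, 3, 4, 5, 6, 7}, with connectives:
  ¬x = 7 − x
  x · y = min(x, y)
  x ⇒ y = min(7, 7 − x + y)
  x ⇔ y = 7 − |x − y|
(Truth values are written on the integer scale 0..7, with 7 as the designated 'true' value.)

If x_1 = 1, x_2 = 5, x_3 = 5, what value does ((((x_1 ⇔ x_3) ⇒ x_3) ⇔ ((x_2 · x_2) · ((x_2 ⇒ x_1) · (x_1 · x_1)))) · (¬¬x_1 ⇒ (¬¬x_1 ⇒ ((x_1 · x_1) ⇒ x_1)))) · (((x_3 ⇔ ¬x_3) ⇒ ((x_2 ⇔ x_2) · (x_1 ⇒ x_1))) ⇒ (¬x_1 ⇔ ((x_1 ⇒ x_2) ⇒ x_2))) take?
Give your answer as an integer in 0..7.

x_1 ⇔ x_3 = 1 ⇔ 5 = 3
(x_1 ⇔ x_3) ⇒ x_3 = 3 ⇒ 5 = 7
x_2 · x_2 = 5 · 5 = 5
x_2 ⇒ x_1 = 5 ⇒ 1 = 3
x_1 · x_1 = 1 · 1 = 1
(x_2 ⇒ x_1) · (x_1 · x_1) = 3 · 1 = 1
(x_2 · x_2) · ((x_2 ⇒ x_1) · (x_1 · x_1)) = 5 · 1 = 1
((x_1 ⇔ x_3) ⇒ x_3) ⇔ ((x_2 · x_2) · ((x_2 ⇒ x_1) · (x_1 · x_1))) = 7 ⇔ 1 = 1
¬x_1 = ¬1 = 6
¬¬x_1 = ¬6 = 1
¬x_1 = ¬1 = 6
¬¬x_1 = ¬6 = 1
x_1 · x_1 = 1 · 1 = 1
(x_1 · x_1) ⇒ x_1 = 1 ⇒ 1 = 7
¬¬x_1 ⇒ ((x_1 · x_1) ⇒ x_1) = 1 ⇒ 7 = 7
¬¬x_1 ⇒ (¬¬x_1 ⇒ ((x_1 · x_1) ⇒ x_1)) = 1 ⇒ 7 = 7
(((x_1 ⇔ x_3) ⇒ x_3) ⇔ ((x_2 · x_2) · ((x_2 ⇒ x_1) · (x_1 · x_1)))) · (¬¬x_1 ⇒ (¬¬x_1 ⇒ ((x_1 · x_1) ⇒ x_1))) = 1 · 7 = 1
¬x_3 = ¬5 = 2
x_3 ⇔ ¬x_3 = 5 ⇔ 2 = 4
x_2 ⇔ x_2 = 5 ⇔ 5 = 7
x_1 ⇒ x_1 = 1 ⇒ 1 = 7
(x_2 ⇔ x_2) · (x_1 ⇒ x_1) = 7 · 7 = 7
(x_3 ⇔ ¬x_3) ⇒ ((x_2 ⇔ x_2) · (x_1 ⇒ x_1)) = 4 ⇒ 7 = 7
¬x_1 = ¬1 = 6
x_1 ⇒ x_2 = 1 ⇒ 5 = 7
(x_1 ⇒ x_2) ⇒ x_2 = 7 ⇒ 5 = 5
¬x_1 ⇔ ((x_1 ⇒ x_2) ⇒ x_2) = 6 ⇔ 5 = 6
((x_3 ⇔ ¬x_3) ⇒ ((x_2 ⇔ x_2) · (x_1 ⇒ x_1))) ⇒ (¬x_1 ⇔ ((x_1 ⇒ x_2) ⇒ x_2)) = 7 ⇒ 6 = 6
((((x_1 ⇔ x_3) ⇒ x_3) ⇔ ((x_2 · x_2) · ((x_2 ⇒ x_1) · (x_1 · x_1)))) · (¬¬x_1 ⇒ (¬¬x_1 ⇒ ((x_1 · x_1) ⇒ x_1)))) · (((x_3 ⇔ ¬x_3) ⇒ ((x_2 ⇔ x_2) · (x_1 ⇒ x_1))) ⇒ (¬x_1 ⇔ ((x_1 ⇒ x_2) ⇒ x_2))) = 1 · 6 = 1

1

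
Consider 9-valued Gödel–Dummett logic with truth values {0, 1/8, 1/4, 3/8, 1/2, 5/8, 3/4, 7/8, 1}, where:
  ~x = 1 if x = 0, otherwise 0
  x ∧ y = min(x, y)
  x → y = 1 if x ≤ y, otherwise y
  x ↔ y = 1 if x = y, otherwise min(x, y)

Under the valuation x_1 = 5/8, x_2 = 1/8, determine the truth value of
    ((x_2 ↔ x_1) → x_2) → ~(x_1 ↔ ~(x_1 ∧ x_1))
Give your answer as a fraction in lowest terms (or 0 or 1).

x_2 ↔ x_1 = 1/8 ↔ 5/8 = 1/8
(x_2 ↔ x_1) → x_2 = 1/8 → 1/8 = 1
x_1 ∧ x_1 = 5/8 ∧ 5/8 = 5/8
~(x_1 ∧ x_1) = ~5/8 = 0
x_1 ↔ ~(x_1 ∧ x_1) = 5/8 ↔ 0 = 0
~(x_1 ↔ ~(x_1 ∧ x_1)) = ~0 = 1
((x_2 ↔ x_1) → x_2) → ~(x_1 ↔ ~(x_1 ∧ x_1)) = 1 → 1 = 1

1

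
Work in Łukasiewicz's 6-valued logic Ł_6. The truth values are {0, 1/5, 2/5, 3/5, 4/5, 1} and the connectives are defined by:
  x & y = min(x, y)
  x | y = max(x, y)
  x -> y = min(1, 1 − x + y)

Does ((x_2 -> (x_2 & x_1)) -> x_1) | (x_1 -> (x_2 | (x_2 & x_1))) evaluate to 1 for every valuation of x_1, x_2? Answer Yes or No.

Counterexample: take x_1 = 1/5, x_2 = 0.
x_2 & x_1 = 0 & 1/5 = 0
x_2 -> (x_2 & x_1) = 0 -> 0 = 1
(x_2 -> (x_2 & x_1)) -> x_1 = 1 -> 1/5 = 1/5
x_2 & x_1 = 0 & 1/5 = 0
x_2 | (x_2 & x_1) = 0 | 0 = 0
x_1 -> (x_2 | (x_2 & x_1)) = 1/5 -> 0 = 4/5
((x_2 -> (x_2 & x_1)) -> x_1) | (x_1 -> (x_2 | (x_2 & x_1))) = 1/5 | 4/5 = 4/5
This gives 4/5 ≠ 1.

No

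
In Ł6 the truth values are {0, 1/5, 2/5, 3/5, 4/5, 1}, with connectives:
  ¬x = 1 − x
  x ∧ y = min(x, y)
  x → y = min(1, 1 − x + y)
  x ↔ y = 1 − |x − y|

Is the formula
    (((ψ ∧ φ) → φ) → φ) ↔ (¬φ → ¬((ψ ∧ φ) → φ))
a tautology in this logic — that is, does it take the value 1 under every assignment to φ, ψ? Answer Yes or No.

Yes

At φ = 3/5, ψ = 1, for instance:
ψ ∧ φ = 1 ∧ 3/5 = 3/5
(ψ ∧ φ) → φ = 3/5 → 3/5 = 1
((ψ ∧ φ) → φ) → φ = 1 → 3/5 = 3/5
¬φ = ¬3/5 = 2/5
¬((ψ ∧ φ) → φ) = ¬1 = 0
¬φ → ¬((ψ ∧ φ) → φ) = 2/5 → 0 = 3/5
(((ψ ∧ φ) → φ) → φ) ↔ (¬φ → ¬((ψ ∧ φ) → φ)) = 3/5 ↔ 3/5 = 1
and checking the remaining 35 assignments likewise gives ≥ 1 in every case.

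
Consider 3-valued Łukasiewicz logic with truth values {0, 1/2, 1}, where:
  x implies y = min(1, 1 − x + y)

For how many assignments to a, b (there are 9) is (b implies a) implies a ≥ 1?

a = 0, b = 0 ↦ 0  <
a = 0, b = 1/2 ↦ 1/2  <
a = 0, b = 1 ↦ 1  ≥
a = 1/2, b = 0 ↦ 1/2  <
a = 1/2, b = 1/2 ↦ 1/2  <
a = 1/2, b = 1 ↦ 1  ≥
a = 1, b = 0 ↦ 1  ≥
a = 1, b = 1/2 ↦ 1  ≥
a = 1, b = 1 ↦ 1  ≥
So 5 of the 9 assignments meet the threshold.

5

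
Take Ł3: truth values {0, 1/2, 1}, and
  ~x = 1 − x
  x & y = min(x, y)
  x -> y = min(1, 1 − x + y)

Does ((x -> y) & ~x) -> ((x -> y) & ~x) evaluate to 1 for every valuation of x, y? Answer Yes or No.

Yes

x = 0, y = 0 ↦ 1
x = 0, y = 1/2 ↦ 1
x = 0, y = 1 ↦ 1
x = 1/2, y = 0 ↦ 1
x = 1/2, y = 1/2 ↦ 1
x = 1/2, y = 1 ↦ 1
x = 1, y = 0 ↦ 1
x = 1, y = 1/2 ↦ 1
x = 1, y = 1 ↦ 1
Every assignment gives a value ≥ 1.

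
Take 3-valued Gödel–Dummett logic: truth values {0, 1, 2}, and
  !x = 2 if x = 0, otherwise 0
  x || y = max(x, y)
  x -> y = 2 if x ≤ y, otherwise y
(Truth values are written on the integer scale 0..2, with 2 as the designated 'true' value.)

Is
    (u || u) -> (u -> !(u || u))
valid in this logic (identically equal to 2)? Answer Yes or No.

Counterexample: take u = 1.
u || u = 1 || 1 = 1
u || u = 1 || 1 = 1
!(u || u) = !1 = 0
u -> !(u || u) = 1 -> 0 = 0
(u || u) -> (u -> !(u || u)) = 1 -> 0 = 0
This gives 0 ≠ 2.

No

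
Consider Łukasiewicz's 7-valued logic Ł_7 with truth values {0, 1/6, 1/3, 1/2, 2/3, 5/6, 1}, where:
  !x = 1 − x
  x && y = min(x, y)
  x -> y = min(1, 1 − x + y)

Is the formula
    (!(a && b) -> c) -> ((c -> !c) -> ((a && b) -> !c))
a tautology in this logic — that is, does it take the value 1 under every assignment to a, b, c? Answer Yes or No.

Counterexample: take a = 2/3, b = 2/3, c = 1/2.
a && b = 2/3 && 2/3 = 2/3
!(a && b) = !2/3 = 1/3
!(a && b) -> c = 1/3 -> 1/2 = 1
!c = !1/2 = 1/2
c -> !c = 1/2 -> 1/2 = 1
a && b = 2/3 && 2/3 = 2/3
!c = !1/2 = 1/2
(a && b) -> !c = 2/3 -> 1/2 = 5/6
(c -> !c) -> ((a && b) -> !c) = 1 -> 5/6 = 5/6
(!(a && b) -> c) -> ((c -> !c) -> ((a && b) -> !c)) = 1 -> 5/6 = 5/6
This gives 5/6 ≠ 1.

No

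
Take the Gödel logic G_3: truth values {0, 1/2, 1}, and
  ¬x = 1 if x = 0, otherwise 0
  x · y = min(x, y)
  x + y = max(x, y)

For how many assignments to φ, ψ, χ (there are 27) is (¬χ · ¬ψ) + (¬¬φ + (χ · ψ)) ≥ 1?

20

value 1: 20 assignments (counts)
value 1/2: 3 assignments
value 0: 4 assignments
So 20 of the 27 assignments meet the threshold.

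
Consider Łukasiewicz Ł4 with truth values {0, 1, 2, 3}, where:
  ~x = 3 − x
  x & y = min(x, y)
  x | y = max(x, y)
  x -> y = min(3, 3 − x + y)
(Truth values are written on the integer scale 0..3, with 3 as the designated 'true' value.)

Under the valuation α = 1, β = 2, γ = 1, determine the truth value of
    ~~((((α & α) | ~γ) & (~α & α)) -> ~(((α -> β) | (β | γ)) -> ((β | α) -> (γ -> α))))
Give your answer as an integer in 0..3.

α & α = 1 & 1 = 1
~γ = ~1 = 2
(α & α) | ~γ = 1 | 2 = 2
~α = ~1 = 2
~α & α = 2 & 1 = 1
((α & α) | ~γ) & (~α & α) = 2 & 1 = 1
α -> β = 1 -> 2 = 3
β | γ = 2 | 1 = 2
(α -> β) | (β | γ) = 3 | 2 = 3
β | α = 2 | 1 = 2
γ -> α = 1 -> 1 = 3
(β | α) -> (γ -> α) = 2 -> 3 = 3
((α -> β) | (β | γ)) -> ((β | α) -> (γ -> α)) = 3 -> 3 = 3
~(((α -> β) | (β | γ)) -> ((β | α) -> (γ -> α))) = ~3 = 0
(((α & α) | ~γ) & (~α & α)) -> ~(((α -> β) | (β | γ)) -> ((β | α) -> (γ -> α))) = 1 -> 0 = 2
~((((α & α) | ~γ) & (~α & α)) -> ~(((α -> β) | (β | γ)) -> ((β | α) -> (γ -> α)))) = ~2 = 1
~~((((α & α) | ~γ) & (~α & α)) -> ~(((α -> β) | (β | γ)) -> ((β | α) -> (γ -> α)))) = ~1 = 2

2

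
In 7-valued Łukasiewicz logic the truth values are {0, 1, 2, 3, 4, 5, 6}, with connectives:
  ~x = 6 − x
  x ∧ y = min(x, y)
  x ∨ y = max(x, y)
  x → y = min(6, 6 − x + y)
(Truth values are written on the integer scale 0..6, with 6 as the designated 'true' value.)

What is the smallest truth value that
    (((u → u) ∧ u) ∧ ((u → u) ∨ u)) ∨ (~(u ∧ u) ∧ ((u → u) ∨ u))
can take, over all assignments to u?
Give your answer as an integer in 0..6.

3

Take u = 3:
u → u = 3 → 3 = 6
(u → u) ∧ u = 6 ∧ 3 = 3
u → u = 3 → 3 = 6
(u → u) ∨ u = 6 ∨ 3 = 6
((u → u) ∧ u) ∧ ((u → u) ∨ u) = 3 ∧ 6 = 3
u ∧ u = 3 ∧ 3 = 3
~(u ∧ u) = ~3 = 3
u → u = 3 → 3 = 6
(u → u) ∨ u = 6 ∨ 3 = 6
~(u ∧ u) ∧ ((u → u) ∨ u) = 3 ∧ 6 = 3
(((u → u) ∧ u) ∧ ((u → u) ∨ u)) ∨ (~(u ∧ u) ∧ ((u → u) ∨ u)) = 3 ∨ 3 = 3
No assignment yields a value below 3, so this is the minimum.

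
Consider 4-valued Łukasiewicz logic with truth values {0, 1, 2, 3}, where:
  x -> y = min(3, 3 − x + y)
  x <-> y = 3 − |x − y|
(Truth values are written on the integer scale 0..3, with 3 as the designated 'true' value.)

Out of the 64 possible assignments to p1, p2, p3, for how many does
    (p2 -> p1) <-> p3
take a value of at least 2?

37

value 3: 16 assignments (counts)
value 2: 21 assignments (counts)
value 1: 16 assignments
value 0: 11 assignments
So 37 of the 64 assignments meet the threshold.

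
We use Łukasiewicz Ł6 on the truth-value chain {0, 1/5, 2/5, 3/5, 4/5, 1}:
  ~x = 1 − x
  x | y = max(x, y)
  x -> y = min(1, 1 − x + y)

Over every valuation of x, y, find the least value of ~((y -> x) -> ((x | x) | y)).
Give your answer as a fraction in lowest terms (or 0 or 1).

Take x = 0, y = 3/5:
y -> x = 3/5 -> 0 = 2/5
x | x = 0 | 0 = 0
(x | x) | y = 0 | 3/5 = 3/5
(y -> x) -> ((x | x) | y) = 2/5 -> 3/5 = 1
~((y -> x) -> ((x | x) | y)) = ~1 = 0
No assignment yields a value below 0, so this is the minimum.

0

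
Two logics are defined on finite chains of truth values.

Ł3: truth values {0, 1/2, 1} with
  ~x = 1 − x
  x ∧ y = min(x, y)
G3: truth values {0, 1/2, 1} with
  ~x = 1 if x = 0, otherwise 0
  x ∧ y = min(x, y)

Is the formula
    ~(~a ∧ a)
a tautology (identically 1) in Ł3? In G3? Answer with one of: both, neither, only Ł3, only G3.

only G3

In Ł3: at a = 1/2 the value is 1/2 — not a tautology.
In G3: every assignment gives 1 — tautology.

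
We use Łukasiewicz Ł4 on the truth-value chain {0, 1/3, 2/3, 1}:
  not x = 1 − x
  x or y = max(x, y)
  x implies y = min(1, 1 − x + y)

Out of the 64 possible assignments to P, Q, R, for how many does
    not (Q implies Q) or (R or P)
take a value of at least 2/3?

48

value 1: 28 assignments (counts)
value 2/3: 20 assignments (counts)
value 1/3: 12 assignments
value 0: 4 assignments
So 48 of the 64 assignments meet the threshold.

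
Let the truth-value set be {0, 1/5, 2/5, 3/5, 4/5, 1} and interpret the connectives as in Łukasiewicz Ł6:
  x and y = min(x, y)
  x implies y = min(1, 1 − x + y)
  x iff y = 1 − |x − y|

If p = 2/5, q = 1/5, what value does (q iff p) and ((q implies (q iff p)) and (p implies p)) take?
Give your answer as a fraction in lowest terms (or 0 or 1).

q iff p = 1/5 iff 2/5 = 4/5
q iff p = 1/5 iff 2/5 = 4/5
q implies (q iff p) = 1/5 implies 4/5 = 1
p implies p = 2/5 implies 2/5 = 1
(q implies (q iff p)) and (p implies p) = 1 and 1 = 1
(q iff p) and ((q implies (q iff p)) and (p implies p)) = 4/5 and 1 = 4/5

4/5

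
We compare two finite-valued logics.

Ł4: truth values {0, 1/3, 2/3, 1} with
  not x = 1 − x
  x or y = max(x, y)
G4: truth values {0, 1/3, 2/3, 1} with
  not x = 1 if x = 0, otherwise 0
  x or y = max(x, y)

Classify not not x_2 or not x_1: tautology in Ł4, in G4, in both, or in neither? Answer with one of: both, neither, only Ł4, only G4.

In Ł4: at x_1 = 1/3, x_2 = 0 the value is 2/3 — not a tautology.
In G4: at x_1 = 1/3, x_2 = 0 the value is 0 — not a tautology.

neither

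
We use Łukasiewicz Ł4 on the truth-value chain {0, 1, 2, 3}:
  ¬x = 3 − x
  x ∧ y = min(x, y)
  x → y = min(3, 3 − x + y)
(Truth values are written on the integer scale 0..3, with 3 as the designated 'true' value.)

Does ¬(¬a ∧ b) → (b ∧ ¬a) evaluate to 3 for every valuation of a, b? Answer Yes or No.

Counterexample: take a = 0, b = 0.
¬a = ¬0 = 3
¬a ∧ b = 3 ∧ 0 = 0
¬(¬a ∧ b) = ¬0 = 3
b ∧ ¬a = 0 ∧ 3 = 0
¬(¬a ∧ b) → (b ∧ ¬a) = 3 → 0 = 0
This gives 0 ≠ 3.

No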